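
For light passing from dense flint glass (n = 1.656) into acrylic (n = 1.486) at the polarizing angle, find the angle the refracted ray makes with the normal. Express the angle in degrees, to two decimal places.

tan θ_B = n₂/n₁ = 1.486/1.656 = 0.8973, so θ_B = 41.90°.
The refracted ray is perpendicular to the reflected ray, so θ_t = 90° − θ_B = 48.10°.

θ_t ≈ 48.10°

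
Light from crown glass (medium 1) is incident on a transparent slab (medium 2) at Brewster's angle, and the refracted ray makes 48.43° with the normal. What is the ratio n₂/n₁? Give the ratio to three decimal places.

θ_B + θ_t = 90°, so θ_B = 90° − 48.43° = 41.57°.
Then n₂/n₁ = tan θ_B = tan 41.57° = 0.887.

n₂/n₁ ≈ 0.887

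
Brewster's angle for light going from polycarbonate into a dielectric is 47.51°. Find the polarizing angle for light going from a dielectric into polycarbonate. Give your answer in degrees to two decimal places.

tan θ_B' = n₁/n₂ = 1/tan θ_B, so θ_B' = 90° − θ_B.
θ_B' = 90° − 47.51° = 42.49°.

θ_B' ≈ 42.49°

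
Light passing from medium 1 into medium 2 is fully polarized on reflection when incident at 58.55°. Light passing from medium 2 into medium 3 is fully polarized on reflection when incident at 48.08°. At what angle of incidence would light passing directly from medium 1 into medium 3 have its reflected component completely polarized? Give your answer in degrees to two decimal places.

Each Brewster angle gives a ratio: n₂/n₁ = tan 58.55° = 1.6351, n₃/n₂ = tan 48.08° = 1.1137.
n₃/n₁ = 1.8210. Then tan θ_B(1→3) = n₃/n₁, so θ_B(1→3) = arctan(1.8210) = 61.23°.

θ_B ≈ 61.23°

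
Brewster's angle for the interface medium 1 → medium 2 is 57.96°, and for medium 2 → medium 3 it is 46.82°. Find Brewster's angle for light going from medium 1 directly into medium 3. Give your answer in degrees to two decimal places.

tan θ_B(1→2) = n₂/n₁ = tan 57.96° = 1.5979.
tan θ_B(2→3) = n₃/n₂ = tan 46.82° = 1.0656.
n₃/n₁ = 1.7027. Then tan θ_B(1→3) = n₃/n₁, so θ_B(1→3) = arctan(1.7027) = 59.57°.

θ_B ≈ 59.57°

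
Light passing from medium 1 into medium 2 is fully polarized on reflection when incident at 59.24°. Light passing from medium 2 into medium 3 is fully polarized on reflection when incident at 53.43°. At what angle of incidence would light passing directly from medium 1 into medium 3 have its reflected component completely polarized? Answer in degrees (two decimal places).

θ_B ≈ 66.18°

Each Brewster angle gives a ratio: n₂/n₁ = tan 59.24° = 1.6802, n₃/n₂ = tan 53.43° = 1.3480.
So n₃/n₁ = (n₂/n₁)(n₃/n₂) = 1.6802 × 1.3480 = 2.2648.
θ_B(1→3) = arctan(2.2648) = 66.18°.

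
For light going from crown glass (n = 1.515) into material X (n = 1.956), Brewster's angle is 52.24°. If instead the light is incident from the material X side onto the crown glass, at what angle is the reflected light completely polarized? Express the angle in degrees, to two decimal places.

tan θ_B' = n₁/n₂ = 1/tan θ_B, so θ_B' = 90° − θ_B.
θ_B' = 90° − 52.24° = 37.76°.

θ_B' ≈ 37.76°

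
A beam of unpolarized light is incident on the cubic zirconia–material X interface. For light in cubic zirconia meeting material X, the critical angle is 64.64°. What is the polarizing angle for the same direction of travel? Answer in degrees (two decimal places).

n₂/n₁ = sin θ_c = sin 64.64° = 0.9036.
tan θ_B equals the same ratio, so θ_B = arctan(0.9036) = 42.10°.

θ_B ≈ 42.10°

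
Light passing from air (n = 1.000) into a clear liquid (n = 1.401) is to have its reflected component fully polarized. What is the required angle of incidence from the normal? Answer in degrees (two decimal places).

At Brewster's angle the reflected and refracted rays are perpendicular, which with Snell's law gives tan θ_B = n₂/n₁.
Brewster's condition: tan θ_B = n₂/n₁ = 1.401/1.000 = 1.4010. Taking the arctangent, θ_B = 54.48°.

θ_B ≈ 54.48°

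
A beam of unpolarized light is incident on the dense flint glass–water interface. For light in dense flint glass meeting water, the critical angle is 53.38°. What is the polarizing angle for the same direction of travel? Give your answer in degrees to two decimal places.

sin θ_c = n₂/n₁, so n₂/n₁ = sin 53.38° = 0.8026.
Brewster: tan θ_B = n₂/n₁ = 0.8026.
θ_B = arctan(0.8026) = 38.75°.

θ_B ≈ 38.75°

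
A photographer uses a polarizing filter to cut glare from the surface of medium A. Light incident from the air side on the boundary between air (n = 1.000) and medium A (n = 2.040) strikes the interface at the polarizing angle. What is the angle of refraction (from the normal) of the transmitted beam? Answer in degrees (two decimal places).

θ_t ≈ 26.11°

θ_B = arctan(n₂/n₁) = arctan(2.040/1.000) = 63.89°.
At Brewster's angle the reflected and refracted rays are perpendicular, so θ_t = 90° − θ_B = 90° − 63.89° = 26.11°.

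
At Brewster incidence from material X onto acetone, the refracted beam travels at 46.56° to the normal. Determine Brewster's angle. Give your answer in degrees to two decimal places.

θ_B ≈ 43.44°

Brewster's condition makes the reflected and refracted beams perpendicular: θ_B + θ_t = 90°.
So θ_B = 90° − θ_t = 90° − 46.56° = 43.44°.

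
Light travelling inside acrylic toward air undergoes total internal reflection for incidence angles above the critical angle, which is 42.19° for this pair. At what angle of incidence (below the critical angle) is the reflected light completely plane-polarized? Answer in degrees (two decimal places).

θ_B ≈ 33.88°

At the critical angle sin θ_c = n₂/n₁, giving n₂/n₁ = sin 42.19° = 0.6716.
Then tan θ_B = n₂/n₁ = 0.6716, so θ_B = arctan 0.6716 = 33.88°.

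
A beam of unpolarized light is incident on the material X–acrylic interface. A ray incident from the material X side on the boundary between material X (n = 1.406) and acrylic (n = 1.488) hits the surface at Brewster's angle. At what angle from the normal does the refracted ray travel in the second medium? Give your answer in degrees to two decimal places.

tan θ_B = n₂/n₁ = 1.488/1.406 = 1.0583, so θ_B = 46.62°.
Since θ_B + θ_t = 90° at Brewster incidence, θ_t = 90° − 46.62° = 43.38°.

θ_t ≈ 43.38°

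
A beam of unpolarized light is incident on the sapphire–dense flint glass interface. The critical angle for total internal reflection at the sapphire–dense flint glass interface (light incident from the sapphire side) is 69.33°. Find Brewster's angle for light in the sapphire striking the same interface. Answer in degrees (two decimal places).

sin θ_c = n₂/n₁, so n₂/n₁ = sin 69.33° = 0.9356.
Brewster: tan θ_B = n₂/n₁ = 0.9356.
θ_B = arctan(0.9356) = 43.10°.

θ_B ≈ 43.10°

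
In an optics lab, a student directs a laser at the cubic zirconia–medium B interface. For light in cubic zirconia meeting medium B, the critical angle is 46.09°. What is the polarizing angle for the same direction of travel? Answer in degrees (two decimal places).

θ_B ≈ 35.77°

At the critical angle sin θ_c = n₂/n₁, giving n₂/n₁ = sin 46.09° = 0.7204.
Then tan θ_B = n₂/n₁ = 0.7204, so θ_B = arctan 0.7204 = 35.77°.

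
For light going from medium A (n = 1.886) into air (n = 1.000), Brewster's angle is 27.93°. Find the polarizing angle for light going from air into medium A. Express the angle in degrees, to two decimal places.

θ_B' ≈ 62.07°

Reversing the direction swaps n₁ and n₂, so tan θ_B' = 1/tan θ_B and θ_B' = 90° − θ_B.
Hence θ_B' = 90° − 27.93° = 62.07°.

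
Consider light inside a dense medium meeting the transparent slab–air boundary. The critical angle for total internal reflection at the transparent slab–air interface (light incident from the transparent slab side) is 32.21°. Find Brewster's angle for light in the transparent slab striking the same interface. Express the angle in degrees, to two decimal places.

n₂/n₁ = sin θ_c = sin 32.21° = 0.5330.
tan θ_B equals the same ratio, so θ_B = arctan(0.5330) = 28.06°.

θ_B ≈ 28.06°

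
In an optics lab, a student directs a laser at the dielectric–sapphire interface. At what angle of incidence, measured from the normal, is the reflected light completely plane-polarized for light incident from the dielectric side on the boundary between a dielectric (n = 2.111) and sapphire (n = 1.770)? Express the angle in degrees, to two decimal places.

θ_B ≈ 39.98°

tan θ_B = n₂/n₁ = 1.770/2.111 = 0.8385.
θ_B = arctan(0.8385) = 39.98°.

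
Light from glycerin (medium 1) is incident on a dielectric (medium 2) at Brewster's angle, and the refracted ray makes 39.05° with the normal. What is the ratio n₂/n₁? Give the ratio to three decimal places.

θ_B + θ_t = 90°, so θ_B = 90° − 39.05° = 50.95°.
Then n₂/n₁ = tan θ_B = tan 50.95° = 1.233.

n₂/n₁ ≈ 1.233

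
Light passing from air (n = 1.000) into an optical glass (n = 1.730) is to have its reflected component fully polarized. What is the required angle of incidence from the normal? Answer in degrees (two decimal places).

At Brewster's angle the reflected and refracted rays are perpendicular, which with Snell's law gives tan θ_B = n₂/n₁.
Brewster's condition: tan θ_B = n₂/n₁ = 1.730/1.000 = 1.7300.
So θ_B = arctan 1.7300 = 59.97°.

θ_B ≈ 59.97°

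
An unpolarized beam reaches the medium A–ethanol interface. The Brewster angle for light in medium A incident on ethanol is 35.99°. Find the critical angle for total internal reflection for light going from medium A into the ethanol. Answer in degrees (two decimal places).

θ_c ≈ 46.58°

tan θ_B = n₂/n₁ = tan 35.99° = 0.7263.
Total internal reflection: sin θ_c = n₂/n₁ = 0.7263.
θ_c = arcsin(0.7263) = 46.58°.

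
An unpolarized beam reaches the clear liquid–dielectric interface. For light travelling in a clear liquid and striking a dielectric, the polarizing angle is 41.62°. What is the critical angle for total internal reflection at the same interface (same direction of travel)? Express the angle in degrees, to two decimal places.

θ_c ≈ 62.68°

From Brewster, n₂/n₁ = tan θ_B = tan 41.62° = 0.8885.
Then sin θ_c = n₂/n₁ = 0.8885, so θ_c = arcsin 0.8885 = 62.68°.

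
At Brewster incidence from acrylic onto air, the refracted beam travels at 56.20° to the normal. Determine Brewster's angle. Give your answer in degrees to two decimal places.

At Brewster's angle the reflected and refracted rays are perpendicular, so θ_B + θ_t = 90°.
So θ_B = 90° − θ_t = 90° − 56.20° = 33.80°.

θ_B ≈ 33.80°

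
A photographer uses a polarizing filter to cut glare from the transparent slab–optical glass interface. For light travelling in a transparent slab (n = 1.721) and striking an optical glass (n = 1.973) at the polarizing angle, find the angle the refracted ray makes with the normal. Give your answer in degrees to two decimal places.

θ_t ≈ 41.10°

θ_B = arctan(n₂/n₁) = arctan(1.973/1.721) = 48.90°.
The refracted ray is perpendicular to the reflected ray, so θ_t = 90° − θ_B = 41.10°.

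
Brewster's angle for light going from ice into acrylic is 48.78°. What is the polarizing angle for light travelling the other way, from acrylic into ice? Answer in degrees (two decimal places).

θ_B' ≈ 41.22°

tan θ_B' = n₁/n₂ = 1/tan θ_B, so θ_B' = 90° − θ_B.
θ_B' = 90° − 48.78° = 41.22°.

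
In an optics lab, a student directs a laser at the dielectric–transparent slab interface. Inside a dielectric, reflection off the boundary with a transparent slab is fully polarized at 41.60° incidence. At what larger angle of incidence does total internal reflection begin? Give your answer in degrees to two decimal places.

θ_c ≈ 62.60°

tan θ_B = n₂/n₁ = tan 41.60° = 0.8878.
Total internal reflection: sin θ_c = n₂/n₁ = 0.8878.
θ_c = arcsin(0.8878) = 62.60°.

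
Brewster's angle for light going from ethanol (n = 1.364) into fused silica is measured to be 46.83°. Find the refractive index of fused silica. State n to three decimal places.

Brewster's law: tan θ_B = n₂/n₁ (light incident in ethanol, refracted into fused silica).
n₂ = n₁ tan θ_B = 1.364 × tan 46.83° = 1.454.

n ≈ 1.454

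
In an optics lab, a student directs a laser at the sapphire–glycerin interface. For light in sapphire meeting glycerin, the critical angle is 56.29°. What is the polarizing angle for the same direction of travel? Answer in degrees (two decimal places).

θ_B ≈ 39.76°

n₂/n₁ = sin θ_c = sin 56.29° = 0.8319.
tan θ_B equals the same ratio, so θ_B = arctan(0.8319) = 39.76°.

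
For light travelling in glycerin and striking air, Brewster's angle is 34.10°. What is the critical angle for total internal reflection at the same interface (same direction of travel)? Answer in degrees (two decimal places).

θ_c ≈ 42.61°

tan θ_B = n₂/n₁ = tan 34.10° = 0.6771.
Total internal reflection: sin θ_c = n₂/n₁ = 0.6771.
θ_c = arcsin(0.6771) = 42.61°.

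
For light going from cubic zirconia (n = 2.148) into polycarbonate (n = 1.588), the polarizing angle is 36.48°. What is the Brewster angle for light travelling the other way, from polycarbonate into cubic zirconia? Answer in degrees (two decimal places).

The two Brewster angles are complementary: θ_B' = 90° − θ_B = 90° − 36.48° = 53.52°.

θ_B' ≈ 53.52°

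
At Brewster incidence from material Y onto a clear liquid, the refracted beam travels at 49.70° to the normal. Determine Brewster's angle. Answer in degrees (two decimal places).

θ_B ≈ 40.30°

At Brewster's angle the reflected and refracted rays are perpendicular, so θ_B + θ_t = 90°.
θ_B = 90° − 49.70° = 40.30°.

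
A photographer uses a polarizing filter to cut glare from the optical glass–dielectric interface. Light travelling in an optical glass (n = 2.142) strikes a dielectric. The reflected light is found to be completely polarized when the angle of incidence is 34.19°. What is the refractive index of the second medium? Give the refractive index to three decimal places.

At Brewster's angle, tan θ_B = n₂/n₁ with n₁ on the incident side (an optical glass) and n₂ on the transmitted side (a dielectric).
n₂ = n₁ tan θ_B = 2.142 × tan 34.19° = 1.455.

n ≈ 1.455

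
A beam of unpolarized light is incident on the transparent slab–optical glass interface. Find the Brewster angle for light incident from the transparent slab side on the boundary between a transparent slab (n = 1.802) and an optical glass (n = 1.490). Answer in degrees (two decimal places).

θ_B ≈ 39.59°

Here n₂/n₁ = 1.490/1.802 = 0.8269, and Brewster's law gives tan θ_B = n₂/n₁.
θ_B = arctan(0.8269) = 39.59°.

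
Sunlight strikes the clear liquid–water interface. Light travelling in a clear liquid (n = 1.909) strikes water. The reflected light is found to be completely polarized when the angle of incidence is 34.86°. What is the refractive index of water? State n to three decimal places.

At the polarizing angle, tan θ_B = n₂/n₁ with n₁ on the incident side (a clear liquid) and n₂ on the transmitted side (water).
n₂ = n₁ tan θ_B = 1.909 × tan 34.86° = 1.330.

n ≈ 1.330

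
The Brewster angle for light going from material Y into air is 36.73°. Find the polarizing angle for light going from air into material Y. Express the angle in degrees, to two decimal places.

Reversing the direction swaps n₁ and n₂, so tan θ_B' = 1/tan θ_B and θ_B' = 90° − θ_B.
Hence θ_B' = 90° − 36.73° = 53.27°.

θ_B' ≈ 53.27°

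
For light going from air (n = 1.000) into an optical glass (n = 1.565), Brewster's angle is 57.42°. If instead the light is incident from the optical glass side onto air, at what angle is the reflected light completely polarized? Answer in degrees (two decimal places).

Reversing the direction swaps n₁ and n₂, so tan θ_B' = 1/tan θ_B and θ_B' = 90° − θ_B.
Hence θ_B' = 90° − 57.42° = 32.58°.

θ_B' ≈ 32.58°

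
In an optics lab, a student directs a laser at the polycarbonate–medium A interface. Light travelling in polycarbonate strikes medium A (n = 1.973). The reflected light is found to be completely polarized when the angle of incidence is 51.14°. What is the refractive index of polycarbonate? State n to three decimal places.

n ≈ 1.590

Brewster's law: tan θ_B = n₂/n₁ (light incident in polycarbonate, refracted into medium A).
n₁ = n₂ / tan θ_B = 1.973 / tan 51.14° = 1.590.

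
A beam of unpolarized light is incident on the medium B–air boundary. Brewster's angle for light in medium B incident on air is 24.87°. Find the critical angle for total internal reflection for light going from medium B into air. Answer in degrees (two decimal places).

θ_c ≈ 27.62°

tan θ_B = n₂/n₁ = tan 24.87° = 0.4635.
Total internal reflection: sin θ_c = n₂/n₁ = 0.4635.
θ_c = arcsin(0.4635) = 27.62°.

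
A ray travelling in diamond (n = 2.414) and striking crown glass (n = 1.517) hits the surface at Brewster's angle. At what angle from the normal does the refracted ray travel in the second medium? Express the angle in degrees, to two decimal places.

tan θ_B = n₂/n₁ = 1.517/2.414 = 0.6284, so θ_B = 32.15°.
At Brewster's angle the reflected and refracted rays are perpendicular, so θ_t = 90° − θ_B = 90° − 32.15° = 57.85°.

θ_t ≈ 57.85°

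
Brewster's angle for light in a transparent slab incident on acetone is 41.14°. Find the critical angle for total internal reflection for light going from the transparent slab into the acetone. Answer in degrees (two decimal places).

θ_c ≈ 60.88°

tan θ_B = n₂/n₁ = tan 41.14° = 0.8736.
Total internal reflection: sin θ_c = n₂/n₁ = 0.8736.
θ_c = arcsin(0.8736) = 60.88°.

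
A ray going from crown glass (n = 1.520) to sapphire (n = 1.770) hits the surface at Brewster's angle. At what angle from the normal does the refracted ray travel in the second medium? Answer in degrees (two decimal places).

tan θ_B = n₂/n₁ = 1.770/1.520 = 1.1645, so θ_B = 49.35°.
The refracted ray is perpendicular to the reflected ray, so θ_t = 90° − θ_B = 40.65°.

θ_t ≈ 40.65°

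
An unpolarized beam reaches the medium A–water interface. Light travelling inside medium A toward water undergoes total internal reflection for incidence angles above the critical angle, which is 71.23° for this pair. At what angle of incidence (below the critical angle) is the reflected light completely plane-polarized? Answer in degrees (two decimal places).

θ_B ≈ 43.44°

n₂/n₁ = sin θ_c = sin 71.23° = 0.9468.
tan θ_B equals the same ratio, so θ_B = arctan(0.9468) = 43.44°.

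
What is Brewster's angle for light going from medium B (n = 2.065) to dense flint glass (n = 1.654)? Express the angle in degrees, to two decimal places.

θ_B ≈ 38.69°

Brewster's condition: tan θ_B = n₂/n₁ = 1.654/2.065 = 0.8010. Taking the arctangent, θ_B = 38.69°.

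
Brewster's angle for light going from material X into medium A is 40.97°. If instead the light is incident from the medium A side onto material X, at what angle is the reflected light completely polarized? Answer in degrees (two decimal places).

The two Brewster angles are complementary: θ_B' = 90° − θ_B = 90° − 40.97° = 49.03°.

θ_B' ≈ 49.03°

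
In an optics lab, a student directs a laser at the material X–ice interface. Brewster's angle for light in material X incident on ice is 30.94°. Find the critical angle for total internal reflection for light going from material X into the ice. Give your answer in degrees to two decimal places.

tan θ_B = n₂/n₁ = tan 30.94° = 0.5994.
Total internal reflection: sin θ_c = n₂/n₁ = 0.5994.
θ_c = arcsin(0.5994) = 36.83°.

θ_c ≈ 36.83°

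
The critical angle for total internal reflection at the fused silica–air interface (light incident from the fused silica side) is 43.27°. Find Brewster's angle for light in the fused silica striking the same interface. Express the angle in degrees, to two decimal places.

θ_B ≈ 34.43°

n₂/n₁ = sin θ_c = sin 43.27° = 0.6854.
tan θ_B equals the same ratio, so θ_B = arctan(0.6854) = 34.43°.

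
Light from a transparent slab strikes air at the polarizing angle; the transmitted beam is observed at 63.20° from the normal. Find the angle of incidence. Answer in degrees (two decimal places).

θ_B ≈ 26.80°

Since the reflected and refracted rays are at right angles at the polarizing angle, θ_B + θ_t = 90°.
θ_B = 90° − 63.20° = 26.80°.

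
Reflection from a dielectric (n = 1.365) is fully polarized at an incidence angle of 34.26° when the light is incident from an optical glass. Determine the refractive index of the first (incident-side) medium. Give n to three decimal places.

Full polarization of the reflected beam means tan θ_B = n₂/n₁, where n₁ is the incident medium (an optical glass).
n₁ = n₂ / tan θ_B = 1.365 / tan 34.26° = 2.004.

n ≈ 2.004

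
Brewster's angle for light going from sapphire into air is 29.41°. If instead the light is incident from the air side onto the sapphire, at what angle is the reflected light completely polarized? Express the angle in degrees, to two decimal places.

θ_B' ≈ 60.59°

The two Brewster angles are complementary: θ_B' = 90° − θ_B = 90° − 29.41° = 60.59°.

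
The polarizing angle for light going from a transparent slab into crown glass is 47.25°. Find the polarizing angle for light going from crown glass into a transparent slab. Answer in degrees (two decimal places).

Reversing the direction swaps n₁ and n₂, so tan θ_B' = 1/tan θ_B and θ_B' = 90° − θ_B.
Hence θ_B' = 90° − 47.25° = 42.75°.

θ_B' ≈ 42.75°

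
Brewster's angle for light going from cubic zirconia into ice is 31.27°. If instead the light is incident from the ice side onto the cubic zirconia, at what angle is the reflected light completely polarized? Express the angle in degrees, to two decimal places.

θ_B' ≈ 58.73°

The two Brewster angles are complementary: θ_B' = 90° − θ_B = 90° − 31.27° = 58.73°.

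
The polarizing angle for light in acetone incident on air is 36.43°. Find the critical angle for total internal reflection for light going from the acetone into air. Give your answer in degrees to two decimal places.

tan θ_B = n₂/n₁ = tan 36.43° = 0.7381.
Total internal reflection: sin θ_c = n₂/n₁ = 0.7381.
θ_c = arcsin(0.7381) = 47.57°.

θ_c ≈ 47.57°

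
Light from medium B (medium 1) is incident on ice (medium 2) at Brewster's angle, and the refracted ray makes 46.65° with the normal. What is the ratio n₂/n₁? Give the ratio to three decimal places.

n₂/n₁ ≈ 0.944

At Brewster incidence θ_B = 90° − θ_t = 90° − 46.65° = 43.35°.
Then n₂/n₁ = tan θ_B = tan 43.35° = 0.944.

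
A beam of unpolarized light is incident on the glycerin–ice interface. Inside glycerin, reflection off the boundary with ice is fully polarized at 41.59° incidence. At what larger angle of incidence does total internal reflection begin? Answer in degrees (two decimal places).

θ_c ≈ 62.56°

From Brewster, n₂/n₁ = tan θ_B = tan 41.59° = 0.8875.
Then sin θ_c = n₂/n₁ = 0.8875, so θ_c = arcsin 0.8875 = 62.56°.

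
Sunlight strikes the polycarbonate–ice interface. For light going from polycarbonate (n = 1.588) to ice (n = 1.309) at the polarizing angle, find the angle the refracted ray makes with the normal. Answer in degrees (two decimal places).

θ_t ≈ 50.50°

First find Brewster's angle: tan θ_B = 1.309/1.588 = 0.8243, giving θ_B = 39.50°.
At Brewster's angle the reflected and refracted rays are perpendicular, so θ_t = 90° − θ_B = 90° − 39.50° = 50.50°.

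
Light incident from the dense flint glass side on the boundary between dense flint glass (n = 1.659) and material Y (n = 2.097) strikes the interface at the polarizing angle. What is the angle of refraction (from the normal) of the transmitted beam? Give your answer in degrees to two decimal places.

tan θ_B = n₂/n₁ = 2.097/1.659 = 1.2640, so θ_B = 51.65°.
Since θ_B + θ_t = 90° at Brewster incidence, θ_t = 90° − 51.65° = 38.35°.

θ_t ≈ 38.35°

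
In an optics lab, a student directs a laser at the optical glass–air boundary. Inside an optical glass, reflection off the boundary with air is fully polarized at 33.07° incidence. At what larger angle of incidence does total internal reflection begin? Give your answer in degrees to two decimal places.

θ_c ≈ 40.63°

n₂/n₁ = tan 33.07° = 0.6511; the critical angle satisfies sin θ_c = n₂/n₁.
θ_c = arcsin(0.6511) = 40.63°.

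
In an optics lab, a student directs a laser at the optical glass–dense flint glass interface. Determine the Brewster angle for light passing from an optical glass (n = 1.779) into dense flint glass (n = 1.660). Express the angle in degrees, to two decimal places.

θ_B ≈ 43.02°

The reflected p-component vanishes when tan θ_B = n₂/n₁.
Brewster's condition: tan θ_B = n₂/n₁ = 1.660/1.779 = 0.9331. Taking the arctangent, θ_B = 43.02°.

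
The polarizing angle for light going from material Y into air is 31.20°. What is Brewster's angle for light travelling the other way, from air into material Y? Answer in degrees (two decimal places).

θ_B' ≈ 58.80°

tan θ_B' = n₁/n₂ = 1/tan θ_B, so θ_B' = 90° − θ_B.
θ_B' = 90° − 31.20° = 58.80°.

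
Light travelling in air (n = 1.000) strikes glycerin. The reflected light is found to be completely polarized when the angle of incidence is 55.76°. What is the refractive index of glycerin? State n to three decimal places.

At the Brewster angle, tan θ_B = n₂/n₁ with n₁ on the incident side (air) and n₂ on the transmitted side (glycerin).
n₂ = n₁ tan θ_B = 1.000 × tan 55.76° = 1.469.

n ≈ 1.469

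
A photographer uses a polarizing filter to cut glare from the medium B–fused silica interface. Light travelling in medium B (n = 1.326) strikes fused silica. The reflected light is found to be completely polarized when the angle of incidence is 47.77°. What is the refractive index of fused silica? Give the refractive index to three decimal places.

Full polarization of the reflected beam means tan θ_B = n₂/n₁, where n₁ is the incident medium (medium B).
n₂ = n₁ tan θ_B = 1.326 × tan 47.77° = 1.461.

n ≈ 1.461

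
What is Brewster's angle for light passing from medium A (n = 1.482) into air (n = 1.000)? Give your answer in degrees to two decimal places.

θ_B ≈ 34.01°

At Brewster's angle the reflected and refracted rays are perpendicular, which with Snell's law gives tan θ_B = n₂/n₁.
tan θ_B = n₂/n₁ = 1.000/1.482 = 0.6748. Taking the arctangent, θ_B = 34.01°.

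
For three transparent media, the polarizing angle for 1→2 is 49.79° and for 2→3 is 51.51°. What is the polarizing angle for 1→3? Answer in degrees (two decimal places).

θ_B ≈ 56.09°

tan θ_B(1→2) = n₂/n₁ = tan 49.79° = 1.1829.
tan θ_B(2→3) = n₃/n₂ = tan 51.51° = 1.2576.
n₃/n₁ = 1.4877. Then tan θ_B(1→3) = n₃/n₁, so θ_B(1→3) = arctan(1.4877) = 56.09°.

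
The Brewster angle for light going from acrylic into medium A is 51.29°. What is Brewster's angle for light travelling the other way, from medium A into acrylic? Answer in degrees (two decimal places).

θ_B' ≈ 38.71°

The two Brewster angles are complementary: θ_B' = 90° − θ_B = 90° − 51.29° = 38.71°.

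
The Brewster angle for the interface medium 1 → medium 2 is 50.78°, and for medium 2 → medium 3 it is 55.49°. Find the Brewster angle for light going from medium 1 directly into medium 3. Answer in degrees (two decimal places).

θ_B ≈ 60.70°

tan θ_B(1→2) = n₂/n₁ = tan 50.78° = 1.2252.
tan θ_B(2→3) = n₃/n₂ = tan 55.49° = 1.4545.
Multiplying, n₃/n₁ = 1.2252 × 1.4545 = 1.7821, and θ_B(1→3) = arctan 1.7821 = 60.70°.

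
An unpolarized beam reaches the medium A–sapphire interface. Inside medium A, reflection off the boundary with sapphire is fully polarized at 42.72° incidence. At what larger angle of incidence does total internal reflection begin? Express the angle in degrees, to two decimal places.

θ_c ≈ 67.43°

n₂/n₁ = tan 42.72° = 0.9234; the critical angle satisfies sin θ_c = n₂/n₁.
θ_c = arcsin(0.9234) = 67.43°.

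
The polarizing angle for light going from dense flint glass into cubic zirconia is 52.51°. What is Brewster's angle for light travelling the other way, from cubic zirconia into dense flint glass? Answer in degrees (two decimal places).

θ_B' ≈ 37.49°

The two Brewster angles are complementary: θ_B' = 90° − θ_B = 90° − 52.51° = 37.49°.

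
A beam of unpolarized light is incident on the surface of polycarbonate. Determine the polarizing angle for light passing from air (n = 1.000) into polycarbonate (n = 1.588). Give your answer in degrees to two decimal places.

Here n₂/n₁ = 1.588/1.000 = 1.5880, and Brewster's law gives tan θ_B = n₂/n₁.
θ_B = arctan(1.5880) = 57.80°.

θ_B ≈ 57.80°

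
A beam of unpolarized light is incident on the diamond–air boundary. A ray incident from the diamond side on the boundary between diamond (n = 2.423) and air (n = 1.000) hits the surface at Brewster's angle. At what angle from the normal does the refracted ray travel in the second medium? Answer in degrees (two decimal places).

θ_t ≈ 67.57°

First find Brewster's angle: tan θ_B = 1.000/2.423 = 0.4127, giving θ_B = 22.43°.
Since θ_B + θ_t = 90° at Brewster incidence, θ_t = 90° − 22.43° = 67.57°.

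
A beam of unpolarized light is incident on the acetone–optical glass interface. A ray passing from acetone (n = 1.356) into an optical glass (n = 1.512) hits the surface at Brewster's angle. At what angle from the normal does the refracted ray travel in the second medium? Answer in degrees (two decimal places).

θ_t ≈ 41.89°

θ_B = arctan(n₂/n₁) = arctan(1.512/1.356) = 48.11°.
At Brewster's angle the reflected and refracted rays are perpendicular, so θ_t = 90° − θ_B = 90° − 48.11° = 41.89°.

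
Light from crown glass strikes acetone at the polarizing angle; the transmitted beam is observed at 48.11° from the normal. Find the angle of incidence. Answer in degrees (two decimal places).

θ_B ≈ 41.89°

Since the reflected and refracted rays are at right angles at the polarizing angle, θ_B + θ_t = 90°.
So θ_B = 90° − θ_t = 90° − 48.11° = 41.89°.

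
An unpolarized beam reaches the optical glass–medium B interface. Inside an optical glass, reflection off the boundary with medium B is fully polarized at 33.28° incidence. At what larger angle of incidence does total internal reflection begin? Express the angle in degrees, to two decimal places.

From Brewster, n₂/n₁ = tan θ_B = tan 33.28° = 0.6564.
Then sin θ_c = n₂/n₁ = 0.6564, so θ_c = arcsin 0.6564 = 41.02°.

θ_c ≈ 41.02°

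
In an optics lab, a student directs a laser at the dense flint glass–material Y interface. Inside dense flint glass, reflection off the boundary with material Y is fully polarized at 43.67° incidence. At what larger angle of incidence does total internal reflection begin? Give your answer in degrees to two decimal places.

From Brewster, n₂/n₁ = tan θ_B = tan 43.67° = 0.9546.
Then sin θ_c = n₂/n₁ = 0.9546, so θ_c = arcsin 0.9546 = 72.67°.

θ_c ≈ 72.67°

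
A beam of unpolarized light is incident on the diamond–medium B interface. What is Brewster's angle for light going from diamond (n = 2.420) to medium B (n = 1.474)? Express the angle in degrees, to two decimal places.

θ_B ≈ 31.35°

Here n₂/n₁ = 1.474/2.420 = 0.6091, and Brewster's law gives tan θ_B = n₂/n₁.
So θ_B = arctan 0.6091 = 31.35°.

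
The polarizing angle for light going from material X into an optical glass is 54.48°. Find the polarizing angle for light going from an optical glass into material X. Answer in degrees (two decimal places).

θ_B' ≈ 35.52°

The two Brewster angles are complementary: θ_B' = 90° − θ_B = 90° − 54.48° = 35.52°.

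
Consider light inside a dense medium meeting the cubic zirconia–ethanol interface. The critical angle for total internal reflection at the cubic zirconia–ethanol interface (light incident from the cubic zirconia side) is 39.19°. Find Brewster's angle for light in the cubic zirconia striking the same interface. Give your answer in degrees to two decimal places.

sin θ_c = n₂/n₁, so n₂/n₁ = sin 39.19° = 0.6319.
Brewster: tan θ_B = n₂/n₁ = 0.6319.
θ_B = arctan(0.6319) = 32.29°.

θ_B ≈ 32.29°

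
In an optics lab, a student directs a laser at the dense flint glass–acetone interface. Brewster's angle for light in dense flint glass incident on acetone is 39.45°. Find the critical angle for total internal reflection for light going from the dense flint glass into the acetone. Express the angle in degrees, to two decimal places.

θ_c ≈ 55.37°

From Brewster, n₂/n₁ = tan θ_B = tan 39.45° = 0.8229.
Then sin θ_c = n₂/n₁ = 0.8229, so θ_c = arcsin 0.8229 = 55.37°.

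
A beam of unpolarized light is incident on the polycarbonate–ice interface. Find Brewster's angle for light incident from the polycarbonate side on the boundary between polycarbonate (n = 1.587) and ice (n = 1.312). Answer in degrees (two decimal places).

θ_B ≈ 39.58°

Brewster's condition: tan θ_B = n₂/n₁ = 1.312/1.587 = 0.8267. Taking the arctangent, θ_B = 39.58°.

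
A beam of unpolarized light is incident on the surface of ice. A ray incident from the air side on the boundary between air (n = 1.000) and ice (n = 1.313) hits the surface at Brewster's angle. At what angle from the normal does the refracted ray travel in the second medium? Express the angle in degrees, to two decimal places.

θ_t ≈ 37.29°

θ_B = arctan(n₂/n₁) = arctan(1.313/1.000) = 52.71°.
Since θ_B + θ_t = 90° at Brewster incidence, θ_t = 90° − 52.71° = 37.29°.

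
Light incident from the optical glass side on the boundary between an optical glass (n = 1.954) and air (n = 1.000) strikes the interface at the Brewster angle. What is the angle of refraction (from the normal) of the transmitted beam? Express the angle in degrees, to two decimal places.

θ_t ≈ 62.90°

θ_B = arctan(n₂/n₁) = arctan(1.000/1.954) = 27.10°.
Since θ_B + θ_t = 90° at Brewster incidence, θ_t = 90° − 27.10° = 62.90°.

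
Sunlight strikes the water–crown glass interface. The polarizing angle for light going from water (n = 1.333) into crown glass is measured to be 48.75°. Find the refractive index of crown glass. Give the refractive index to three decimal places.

Full polarization of the reflected beam means tan θ_B = n₂/n₁, where n₁ is the incident medium (water).
n₂ = n₁ tan θ_B = 1.333 × tan 48.75° = 1.520.

n ≈ 1.520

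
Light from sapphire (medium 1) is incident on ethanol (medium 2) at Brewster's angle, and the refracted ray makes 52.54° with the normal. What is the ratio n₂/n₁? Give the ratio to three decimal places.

n₂/n₁ ≈ 0.766

θ_B + θ_t = 90°, so θ_B = 90° − 52.54° = 37.46°.
tan θ_B = n₂/n₁, so n₂/n₁ = tan 37.46° = 0.766.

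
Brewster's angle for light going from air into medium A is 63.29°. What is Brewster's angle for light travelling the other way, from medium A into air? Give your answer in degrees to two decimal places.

θ_B' ≈ 26.71°

Reversing the direction swaps n₁ and n₂, so tan θ_B' = 1/tan θ_B and θ_B' = 90° − θ_B.
Hence θ_B' = 90° − 63.29° = 26.71°.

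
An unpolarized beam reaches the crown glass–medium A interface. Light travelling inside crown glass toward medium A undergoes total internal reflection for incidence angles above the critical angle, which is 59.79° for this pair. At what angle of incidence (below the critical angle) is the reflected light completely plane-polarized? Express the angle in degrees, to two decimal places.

At the critical angle sin θ_c = n₂/n₁, giving n₂/n₁ = sin 59.79° = 0.8642.
Then tan θ_B = n₂/n₁ = 0.8642, so θ_B = arctan 0.8642 = 40.83°.

θ_B ≈ 40.83°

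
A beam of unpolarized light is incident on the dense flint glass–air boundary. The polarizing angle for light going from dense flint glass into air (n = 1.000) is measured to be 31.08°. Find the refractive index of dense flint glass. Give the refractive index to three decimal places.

n ≈ 1.659

Brewster's law: tan θ_B = n₂/n₁ (light incident in dense flint glass, refracted into air).
n₁ = n₂ / tan θ_B = 1.000 / tan 31.08° = 1.659.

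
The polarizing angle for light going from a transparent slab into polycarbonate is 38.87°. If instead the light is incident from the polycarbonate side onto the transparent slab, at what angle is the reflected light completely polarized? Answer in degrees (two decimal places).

tan θ_B' = n₁/n₂ = 1/tan θ_B, so θ_B' = 90° − θ_B.
θ_B' = 90° − 38.87° = 51.13°.

θ_B' ≈ 51.13°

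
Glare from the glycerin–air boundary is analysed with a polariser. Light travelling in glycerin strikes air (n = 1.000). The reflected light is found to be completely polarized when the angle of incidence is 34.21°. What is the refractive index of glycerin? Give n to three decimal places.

n ≈ 1.471

Full polarization of the reflected beam means tan θ_B = n₂/n₁, where n₁ is the incident medium (glycerin).
n₁ = n₂ / tan θ_B = 1.000 / tan 34.21° = 1.471.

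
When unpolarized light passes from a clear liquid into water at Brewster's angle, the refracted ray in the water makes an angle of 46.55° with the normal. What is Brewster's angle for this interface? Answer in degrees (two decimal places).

θ_B ≈ 43.45°

Since the reflected and refracted rays are at right angles at the polarizing angle, θ_B + θ_t = 90°.
θ_B = 90° − 46.55° = 43.45°.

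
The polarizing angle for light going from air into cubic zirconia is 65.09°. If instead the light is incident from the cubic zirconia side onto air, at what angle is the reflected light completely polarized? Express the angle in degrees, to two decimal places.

θ_B' ≈ 24.91°

tan θ_B' = n₁/n₂ = 1/tan θ_B, so θ_B' = 90° − θ_B.
θ_B' = 90° − 65.09° = 24.91°.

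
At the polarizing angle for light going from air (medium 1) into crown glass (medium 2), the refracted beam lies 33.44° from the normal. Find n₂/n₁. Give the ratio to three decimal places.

n₂/n₁ ≈ 1.514

At Brewster incidence θ_B = 90° − θ_t = 90° − 33.44° = 56.56°.
Then n₂/n₁ = tan θ_B = tan 56.56° = 1.514.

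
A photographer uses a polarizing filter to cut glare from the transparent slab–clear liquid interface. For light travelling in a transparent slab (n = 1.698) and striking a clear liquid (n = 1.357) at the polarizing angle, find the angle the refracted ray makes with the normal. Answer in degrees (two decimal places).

θ_t ≈ 51.37°

First find Brewster's angle: tan θ_B = 1.357/1.698 = 0.7992, giving θ_B = 38.63°.
At Brewster's angle the reflected and refracted rays are perpendicular, so θ_t = 90° − θ_B = 90° − 38.63° = 51.37°.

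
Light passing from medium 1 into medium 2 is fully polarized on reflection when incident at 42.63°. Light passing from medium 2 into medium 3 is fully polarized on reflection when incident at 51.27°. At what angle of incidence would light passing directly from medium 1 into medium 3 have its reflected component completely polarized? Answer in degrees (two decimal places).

θ_B ≈ 48.94°

Each Brewster angle gives a ratio: n₂/n₁ = tan 42.63° = 0.9205, n₃/n₂ = tan 51.27° = 1.2469.
n₃/n₁ = 1.1478. Then tan θ_B(1→3) = n₃/n₁, so θ_B(1→3) = arctan(1.1478) = 48.94°.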